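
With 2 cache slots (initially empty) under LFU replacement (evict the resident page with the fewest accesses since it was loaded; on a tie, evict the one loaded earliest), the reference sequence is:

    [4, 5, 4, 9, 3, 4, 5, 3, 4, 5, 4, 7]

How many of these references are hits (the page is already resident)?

4

4: miss, frames [4]
5: miss, frames [4, 5]
4: hit
9: miss, evict 5, frames [4, 9]
3: miss, evict 9, frames [4, 3]
4: hit
5: miss, evict 3, frames [4, 5]
3: miss, evict 5, frames [4, 3]
4: hit
5: miss, evict 3, frames [4, 5]
4: hit
7: miss, evict 5, frames [4, 7]
Hits: 4.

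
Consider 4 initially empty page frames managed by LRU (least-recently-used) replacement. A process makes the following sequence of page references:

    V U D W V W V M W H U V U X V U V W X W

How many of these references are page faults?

V -> miss, frames (V)
U -> miss, frames (V U)
D -> miss, frames (V U D)
W -> miss, frames (V U D W)
V -> hit
W -> hit
V -> hit
M -> miss, evict U, frames (D W V M)
W -> hit
H -> miss, evict D, frames (V M W H)
U -> miss, evict V, frames (M W H U)
V -> miss, evict M, frames (W H U V)
U -> hit
X -> miss, evict W, frames (H V U X)
V -> hit
U -> hit
V -> hit
W -> miss, evict H, frames (X U V W)
X -> hit
W -> hit
Page faults: 10.

10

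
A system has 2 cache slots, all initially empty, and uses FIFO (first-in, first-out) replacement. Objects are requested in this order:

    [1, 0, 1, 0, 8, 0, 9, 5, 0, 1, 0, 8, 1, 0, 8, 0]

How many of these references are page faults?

1 -> fault, frames {1}
0 -> fault, frames {1,0}
1 -> hit
0 -> hit
8 -> fault, evict 1, frames {0,8}
0 -> hit
9 -> fault, evict 0, frames {8,9}
5 -> fault, evict 8, frames {9,5}
0 -> fault, evict 9, frames {5,0}
1 -> fault, evict 5, frames {0,1}
0 -> hit
8 -> fault, evict 0, frames {1,8}
1 -> hit
0 -> fault, evict 1, frames {8,0}
8 -> hit
0 -> hit
Page faults: 9.

9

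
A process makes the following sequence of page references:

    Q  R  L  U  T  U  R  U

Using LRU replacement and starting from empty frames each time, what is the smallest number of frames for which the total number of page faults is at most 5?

4

f=1: 8 faults
f=2: 6 faults
f=3: 6 faults
f=4: 5 faults
f=5: 5 faults
Smallest f with faults ≤ 5 is 4.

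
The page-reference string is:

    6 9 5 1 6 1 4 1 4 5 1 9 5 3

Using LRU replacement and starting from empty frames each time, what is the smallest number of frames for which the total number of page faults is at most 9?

f=1: 14 faults
f=2: 11 faults
f=3: 9 faults
f=4: 7 faults
f=5: 6 faults
f=6: 6 faults
Smallest f with faults ≤ 9 is 3.

3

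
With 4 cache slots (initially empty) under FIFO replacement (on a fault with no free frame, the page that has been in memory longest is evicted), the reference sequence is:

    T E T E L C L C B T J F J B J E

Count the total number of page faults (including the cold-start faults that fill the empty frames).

T: fault, frames (T)
E: fault, frames (T E)
T: hit
E: hit
L: fault, frames (T E L)
C: fault, frames (T E L C)
L: hit
C: hit
B: fault, evict T, frames (E L C B)
T: fault, evict E, frames (L C B T)
J: fault, evict L, frames (C B T J)
F: fault, evict C, frames (B T J F)
J: hit
B: hit
J: hit
E: fault, evict B, frames (T J F E)
Page faults: 9.

9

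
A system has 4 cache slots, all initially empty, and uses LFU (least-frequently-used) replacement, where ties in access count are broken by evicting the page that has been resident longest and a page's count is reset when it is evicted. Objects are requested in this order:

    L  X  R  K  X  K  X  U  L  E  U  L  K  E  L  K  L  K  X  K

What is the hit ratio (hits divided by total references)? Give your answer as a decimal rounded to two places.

0.50

L → miss, frames (L)
X → miss, frames (L X)
R → miss, frames (L X R)
K → miss, frames (L X R K)
X → hit
K → hit
X → hit
U → miss, evict L, frames (X R K U)
L → miss, evict R, frames (X K U L)
E → miss, evict U, frames (X K L E)
U → miss, evict L, frames (X K E U)
L → miss, evict E, frames (X K U L)
K → hit
E → miss, evict U, frames (X K L E)
L → hit
K → hit
L → hit
K → hit
X → hit
K → hit
Hits: 10 of 20 references → 10/20 = 0.5000.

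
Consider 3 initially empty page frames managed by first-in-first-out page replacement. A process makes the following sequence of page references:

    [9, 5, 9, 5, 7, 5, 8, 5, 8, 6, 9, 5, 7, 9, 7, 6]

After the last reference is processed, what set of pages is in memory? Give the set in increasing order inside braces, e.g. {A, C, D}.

9 -> miss, frames [9]
5 -> miss, frames [9, 5]
9 -> hit
5 -> hit
7 -> miss, frames [9, 5, 7]
5 -> hit
8 -> miss, evict 9, frames [5, 7, 8]
5 -> hit
8 -> hit
6 -> miss, evict 5, frames [7, 8, 6]
9 -> miss, evict 7, frames [8, 6, 9]
5 -> miss, evict 8, frames [6, 9, 5]
7 -> miss, evict 6, frames [9, 5, 7]
9 -> hit
7 -> hit
6 -> miss, evict 9, frames [5, 7, 6]

{5, 6, 7}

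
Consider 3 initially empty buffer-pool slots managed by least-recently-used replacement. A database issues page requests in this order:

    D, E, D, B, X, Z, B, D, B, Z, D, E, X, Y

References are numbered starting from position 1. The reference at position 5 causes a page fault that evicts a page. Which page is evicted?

E

pos 1: D -> miss, frames {D}
pos 2: E -> miss, frames {D,E}
pos 3: D -> hit
pos 4: B -> miss, frames {E,D,B}
pos 5: X -> miss, evict E, frames {D,B,X}
At position 5, page E is evicted.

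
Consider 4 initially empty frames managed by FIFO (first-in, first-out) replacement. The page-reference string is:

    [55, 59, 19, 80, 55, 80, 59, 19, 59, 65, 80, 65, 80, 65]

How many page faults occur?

55: fault, frames [55]
59: fault, frames [55, 59]
19: fault, frames [55, 59, 19]
80: fault, frames [55, 59, 19, 80]
55: hit
80: hit
59: hit
19: hit
59: hit
65: fault, evict 55, frames [59, 19, 80, 65]
80: hit
65: hit
80: hit
65: hit
Page faults: 5.

5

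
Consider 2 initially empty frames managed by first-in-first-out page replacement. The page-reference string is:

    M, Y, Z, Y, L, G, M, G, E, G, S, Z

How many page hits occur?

M: miss, frames {M}
Y: miss, frames {M,Y}
Z: miss, evict M, frames {Y,Z}
Y: hit
L: miss, evict Y, frames {Z,L}
G: miss, evict Z, frames {L,G}
M: miss, evict L, frames {G,M}
G: hit
E: miss, evict G, frames {M,E}
G: miss, evict M, frames {E,G}
S: miss, evict E, frames {G,S}
Z: miss, evict G, frames {S,Z}
Hits: 2.

2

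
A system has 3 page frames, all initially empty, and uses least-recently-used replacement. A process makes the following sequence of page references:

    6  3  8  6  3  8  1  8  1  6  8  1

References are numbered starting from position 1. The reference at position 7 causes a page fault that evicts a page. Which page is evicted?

6

pos 1: 6: fault, frames (6)
pos 2: 3: fault, frames (6 3)
pos 3: 8: fault, frames (6 3 8)
pos 4: 6: hit
pos 5: 3: hit
pos 6: 8: hit
pos 7: 1: fault, evict 6, frames (3 8 1)
At position 7, page 6 is evicted.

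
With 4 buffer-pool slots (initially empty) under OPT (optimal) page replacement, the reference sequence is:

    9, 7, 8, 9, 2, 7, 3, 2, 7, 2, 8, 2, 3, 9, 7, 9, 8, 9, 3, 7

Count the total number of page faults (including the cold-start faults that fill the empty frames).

6

9: fault, frames [9]
7: fault, frames [9, 7]
8: fault, frames [9, 7, 8]
9: hit
2: fault, frames [9, 7, 8, 2]
7: hit
3: fault, evict 9, frames [7, 8, 2, 3]
2: hit
7: hit
2: hit
8: hit
2: hit
3: hit
9: fault, evict 2, frames [7, 8, 3, 9]
7: hit
9: hit
8: hit
9: hit
3: hit
7: hit
Page faults: 6.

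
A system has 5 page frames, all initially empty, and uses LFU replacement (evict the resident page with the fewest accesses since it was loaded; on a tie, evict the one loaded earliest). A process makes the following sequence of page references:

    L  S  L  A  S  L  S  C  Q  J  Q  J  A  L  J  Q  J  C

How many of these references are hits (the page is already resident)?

L -> miss, frames (L)
S -> miss, frames (L S)
L -> hit
A -> miss, frames (L S A)
S -> hit
L -> hit
S -> hit
C -> miss, frames (L S A C)
Q -> miss, frames (L S A C Q)
J -> miss, evict A, frames (L S C Q J)
Q -> hit
J -> hit
A -> miss, evict C, frames (L S Q J A)
L -> hit
J -> hit
Q -> hit
J -> hit
C -> miss, evict A, frames (L S Q J C)
Hits: 10.

10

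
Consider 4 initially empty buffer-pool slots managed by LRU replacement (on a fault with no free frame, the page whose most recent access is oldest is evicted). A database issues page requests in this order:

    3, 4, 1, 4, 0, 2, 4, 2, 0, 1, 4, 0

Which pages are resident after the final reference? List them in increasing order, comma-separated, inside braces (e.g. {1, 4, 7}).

{0, 1, 2, 4}

3: miss, frames (3)
4: miss, frames (3 4)
1: miss, frames (3 4 1)
4: hit
0: miss, frames (3 1 4 0)
2: miss, evict 3, frames (1 4 0 2)
4: hit
2: hit
0: hit
1: hit
4: hit
0: hit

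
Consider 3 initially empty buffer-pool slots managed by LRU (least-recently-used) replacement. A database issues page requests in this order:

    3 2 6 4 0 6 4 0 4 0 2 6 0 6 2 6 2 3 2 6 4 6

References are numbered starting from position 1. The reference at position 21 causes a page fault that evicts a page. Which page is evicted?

3

pos 1: 3: fault, frames [3]
pos 2: 2: fault, frames [3, 2]
pos 3: 6: fault, frames [3, 2, 6]
pos 4: 4: fault, evict 3, frames [2, 6, 4]
pos 5: 0: fault, evict 2, frames [6, 4, 0]
pos 6: 6: hit
pos 7: 4: hit
pos 8: 0: hit
pos 9: 4: hit
pos 10: 0: hit
pos 11: 2: fault, evict 6, frames [4, 0, 2]
pos 12: 6: fault, evict 4, frames [0, 2, 6]
pos 13: 0: hit
pos 14: 6: hit
pos 15: 2: hit
pos 16: 6: hit
pos 17: 2: hit
pos 18: 3: fault, evict 0, frames [6, 2, 3]
pos 19: 2: hit
pos 20: 6: hit
pos 21: 4: fault, evict 3, frames [2, 6, 4]
At position 21, page 3 is evicted.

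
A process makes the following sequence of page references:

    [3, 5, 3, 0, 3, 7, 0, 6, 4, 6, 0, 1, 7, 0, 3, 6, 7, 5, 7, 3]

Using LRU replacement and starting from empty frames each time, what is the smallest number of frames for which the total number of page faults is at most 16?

2

f=1: 20 faults
f=2: 16 faults
f=3: 13 faults
f=4: 11 faults
f=5: 9 faults
f=6: 8 faults
f=7: 7 faults
Smallest f with faults ≤ 16 is 2.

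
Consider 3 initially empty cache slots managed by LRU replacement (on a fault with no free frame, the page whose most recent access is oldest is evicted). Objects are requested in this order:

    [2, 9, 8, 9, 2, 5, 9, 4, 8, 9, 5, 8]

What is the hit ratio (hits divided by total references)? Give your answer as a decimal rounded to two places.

2: fault, frames {2}
9: fault, frames {2,9}
8: fault, frames {2,9,8}
9: hit
2: hit
5: fault, evict 8, frames {9,2,5}
9: hit
4: fault, evict 2, frames {5,9,4}
8: fault, evict 5, frames {9,4,8}
9: hit
5: fault, evict 4, frames {8,9,5}
8: hit
Hits: 5 of 12 references → 5/12 = 0.4167.

0.42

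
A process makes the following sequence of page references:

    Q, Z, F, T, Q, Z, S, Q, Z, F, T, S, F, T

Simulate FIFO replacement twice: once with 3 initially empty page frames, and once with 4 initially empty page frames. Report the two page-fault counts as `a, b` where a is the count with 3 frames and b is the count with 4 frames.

3 frames: F F F F F F F . . F F . . . → 9 faults.
4 frames: F F F F . . F F F F F F . . → 10 faults.
10 > 9: adding a frame increased faults — Belady's anomaly.

9, 10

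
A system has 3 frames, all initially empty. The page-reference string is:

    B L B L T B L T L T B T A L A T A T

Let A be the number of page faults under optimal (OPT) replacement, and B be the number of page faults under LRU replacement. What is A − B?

Under OPT: F F . . F . . . . . . . F . . . . . → 4 faults.
Under LRU: F F . . F . . . . . . . F F . . . . → 5 faults.
A − B = 4 − 5 = -1.

-1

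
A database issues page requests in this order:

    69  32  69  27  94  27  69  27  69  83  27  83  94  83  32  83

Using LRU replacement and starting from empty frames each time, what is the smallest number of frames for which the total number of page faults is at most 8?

f=1: 16 faults
f=2: 9 faults
f=3: 7 faults
f=4: 6 faults
f=5: 5 faults
Smallest f with faults ≤ 8 is 3.

3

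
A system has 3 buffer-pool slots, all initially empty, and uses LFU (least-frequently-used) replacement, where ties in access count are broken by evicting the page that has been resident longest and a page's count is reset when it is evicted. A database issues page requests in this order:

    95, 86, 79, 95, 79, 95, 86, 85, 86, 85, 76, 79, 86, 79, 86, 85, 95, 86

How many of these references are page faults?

95: fault, frames (95)
86: fault, frames (95 86)
79: fault, frames (95 86 79)
95: hit
79: hit
95: hit
86: hit
85: fault, evict 86, frames (95 79 85)
86: fault, evict 85, frames (95 79 86)
85: fault, evict 86, frames (95 79 85)
76: fault, evict 85, frames (95 79 76)
79: hit
86: fault, evict 76, frames (95 79 86)
79: hit
86: hit
85: fault, evict 86, frames (95 79 85)
95: hit
86: fault, evict 85, frames (95 79 86)
Page faults: 10.

10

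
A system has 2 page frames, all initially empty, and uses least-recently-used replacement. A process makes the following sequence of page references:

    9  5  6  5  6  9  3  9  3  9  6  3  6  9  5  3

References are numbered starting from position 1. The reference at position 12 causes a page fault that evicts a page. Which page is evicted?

9

pos 1: 9 → miss, frames (9)
pos 2: 5 → miss, frames (9 5)
pos 3: 6 → miss, evict 9, frames (5 6)
pos 4: 5 → hit
pos 5: 6 → hit
pos 6: 9 → miss, evict 5, frames (6 9)
pos 7: 3 → miss, evict 6, frames (9 3)
pos 8: 9 → hit
pos 9: 3 → hit
pos 10: 9 → hit
pos 11: 6 → miss, evict 3, frames (9 6)
pos 12: 3 → miss, evict 9, frames (6 3)
At position 12, page 9 is evicted.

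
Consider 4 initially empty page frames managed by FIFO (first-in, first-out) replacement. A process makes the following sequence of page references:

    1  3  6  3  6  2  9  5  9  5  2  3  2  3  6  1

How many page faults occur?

9

1 → fault, frames [1]
3 → fault, frames [1, 3]
6 → fault, frames [1, 3, 6]
3 → hit
6 → hit
2 → fault, frames [1, 3, 6, 2]
9 → fault, evict 1, frames [3, 6, 2, 9]
5 → fault, evict 3, frames [6, 2, 9, 5]
9 → hit
5 → hit
2 → hit
3 → fault, evict 6, frames [2, 9, 5, 3]
2 → hit
3 → hit
6 → fault, evict 2, frames [9, 5, 3, 6]
1 → fault, evict 9, frames [5, 3, 6, 1]
Page faults: 9.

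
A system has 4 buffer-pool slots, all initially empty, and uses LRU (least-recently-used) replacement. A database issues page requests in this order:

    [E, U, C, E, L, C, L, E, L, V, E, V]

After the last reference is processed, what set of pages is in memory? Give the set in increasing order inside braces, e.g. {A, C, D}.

{C, E, L, V}

E → fault, frames (E)
U → fault, frames (E U)
C → fault, frames (E U C)
E → hit
L → fault, frames (U C E L)
C → hit
L → hit
E → hit
L → hit
V → fault, evict U, frames (C E L V)
E → hit
V → hit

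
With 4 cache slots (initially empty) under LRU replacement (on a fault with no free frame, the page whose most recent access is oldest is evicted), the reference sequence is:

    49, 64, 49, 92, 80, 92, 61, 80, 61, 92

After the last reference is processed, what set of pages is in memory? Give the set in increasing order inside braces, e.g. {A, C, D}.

{49, 61, 80, 92}

49 → miss, frames (49)
64 → miss, frames (49 64)
49 → hit
92 → miss, frames (64 49 92)
80 → miss, frames (64 49 92 80)
92 → hit
61 → miss, evict 64, frames (49 80 92 61)
80 → hit
61 → hit
92 → hit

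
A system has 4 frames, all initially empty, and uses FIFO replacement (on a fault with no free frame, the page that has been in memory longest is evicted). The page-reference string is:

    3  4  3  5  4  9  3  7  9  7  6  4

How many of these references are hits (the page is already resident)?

5

3 → miss, frames {3}
4 → miss, frames {3,4}
3 → hit
5 → miss, frames {3,4,5}
4 → hit
9 → miss, frames {3,4,5,9}
3 → hit
7 → miss, evict 3, frames {4,5,9,7}
9 → hit
7 → hit
6 → miss, evict 4, frames {5,9,7,6}
4 → miss, evict 5, frames {9,7,6,4}
Hits: 5.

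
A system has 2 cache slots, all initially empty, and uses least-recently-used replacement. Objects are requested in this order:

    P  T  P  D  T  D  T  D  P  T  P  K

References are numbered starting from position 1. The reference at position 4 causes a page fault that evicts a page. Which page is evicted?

T

pos 1: P: fault, frames {P}
pos 2: T: fault, frames {P,T}
pos 3: P: hit
pos 4: D: fault, evict T, frames {P,D}
At position 4, page T is evicted.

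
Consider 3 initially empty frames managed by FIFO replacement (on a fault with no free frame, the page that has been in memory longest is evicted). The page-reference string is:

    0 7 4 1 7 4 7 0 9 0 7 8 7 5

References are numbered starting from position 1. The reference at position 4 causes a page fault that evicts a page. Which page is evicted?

pos 1: 0 → miss, frames [0]
pos 2: 7 → miss, frames [0, 7]
pos 3: 4 → miss, frames [0, 7, 4]
pos 4: 1 → miss, evict 0, frames [7, 4, 1]
At position 4, page 0 is evicted.

0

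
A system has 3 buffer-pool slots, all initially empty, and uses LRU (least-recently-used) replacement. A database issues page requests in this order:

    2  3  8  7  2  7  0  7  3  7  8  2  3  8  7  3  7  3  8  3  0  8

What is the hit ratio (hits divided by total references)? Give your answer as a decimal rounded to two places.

2 -> miss, frames [2]
3 -> miss, frames [2, 3]
8 -> miss, frames [2, 3, 8]
7 -> miss, evict 2, frames [3, 8, 7]
2 -> miss, evict 3, frames [8, 7, 2]
7 -> hit
0 -> miss, evict 8, frames [2, 7, 0]
7 -> hit
3 -> miss, evict 2, frames [0, 7, 3]
7 -> hit
8 -> miss, evict 0, frames [3, 7, 8]
2 -> miss, evict 3, frames [7, 8, 2]
3 -> miss, evict 7, frames [8, 2, 3]
8 -> hit
7 -> miss, evict 2, frames [3, 8, 7]
3 -> hit
7 -> hit
3 -> hit
8 -> hit
3 -> hit
0 -> miss, evict 7, frames [8, 3, 0]
8 -> hit
Hits: 10 of 22 references → 10/22 = 0.4545.

0.45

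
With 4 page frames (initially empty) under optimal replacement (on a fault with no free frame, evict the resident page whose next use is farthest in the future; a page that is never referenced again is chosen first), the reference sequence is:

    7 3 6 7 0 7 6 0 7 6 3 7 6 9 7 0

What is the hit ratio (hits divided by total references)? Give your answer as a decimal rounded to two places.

7 → miss, frames {7}
3 → miss, frames {7,3}
6 → miss, frames {7,3,6}
7 → hit
0 → miss, frames {7,3,6,0}
7 → hit
6 → hit
0 → hit
7 → hit
6 → hit
3 → hit
7 → hit
6 → hit
9 → miss, evict 6, frames {7,3,0,9}
7 → hit
0 → hit
Hits: 11 of 16 references → 11/16 = 0.6875.

0.69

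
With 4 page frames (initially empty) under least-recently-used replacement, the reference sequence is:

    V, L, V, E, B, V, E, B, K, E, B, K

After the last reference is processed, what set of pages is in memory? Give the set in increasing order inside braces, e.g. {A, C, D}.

{B, E, K, V}

V → miss, frames {V}
L → miss, frames {V,L}
V → hit
E → miss, frames {L,V,E}
B → miss, frames {L,V,E,B}
V → hit
E → hit
B → hit
K → miss, evict L, frames {V,E,B,K}
E → hit
B → hit
K → hit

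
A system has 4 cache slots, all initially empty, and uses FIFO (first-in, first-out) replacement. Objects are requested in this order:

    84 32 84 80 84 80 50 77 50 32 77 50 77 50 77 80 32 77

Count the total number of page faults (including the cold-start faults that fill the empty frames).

84 -> fault, frames [84]
32 -> fault, frames [84, 32]
84 -> hit
80 -> fault, frames [84, 32, 80]
84 -> hit
80 -> hit
50 -> fault, frames [84, 32, 80, 50]
77 -> fault, evict 84, frames [32, 80, 50, 77]
50 -> hit
32 -> hit
77 -> hit
50 -> hit
77 -> hit
50 -> hit
77 -> hit
80 -> hit
32 -> hit
77 -> hit
Page faults: 5.

5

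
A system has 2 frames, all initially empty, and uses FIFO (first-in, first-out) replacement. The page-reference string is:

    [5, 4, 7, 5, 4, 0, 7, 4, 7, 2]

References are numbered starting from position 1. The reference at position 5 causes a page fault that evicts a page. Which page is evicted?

pos 1: 5 → miss, frames {5}
pos 2: 4 → miss, frames {5,4}
pos 3: 7 → miss, evict 5, frames {4,7}
pos 4: 5 → miss, evict 4, frames {7,5}
pos 5: 4 → miss, evict 7, frames {5,4}
At position 5, page 7 is evicted.

7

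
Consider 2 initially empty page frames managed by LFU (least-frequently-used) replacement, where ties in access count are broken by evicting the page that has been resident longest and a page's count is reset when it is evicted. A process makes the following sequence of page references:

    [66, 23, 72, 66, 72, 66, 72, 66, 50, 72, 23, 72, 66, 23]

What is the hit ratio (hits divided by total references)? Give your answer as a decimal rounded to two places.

0.36

66: fault, frames [66]
23: fault, frames [66, 23]
72: fault, evict 66, frames [23, 72]
66: fault, evict 23, frames [72, 66]
72: hit
66: hit
72: hit
66: hit
50: fault, evict 72, frames [66, 50]
72: fault, evict 50, frames [66, 72]
23: fault, evict 72, frames [66, 23]
72: fault, evict 23, frames [66, 72]
66: hit
23: fault, evict 72, frames [66, 23]
Hits: 5 of 14 references → 5/14 = 0.3571.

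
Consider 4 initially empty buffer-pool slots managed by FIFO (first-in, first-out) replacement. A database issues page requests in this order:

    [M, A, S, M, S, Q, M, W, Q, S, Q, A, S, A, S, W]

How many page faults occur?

5

M: miss, frames [M]
A: miss, frames [M, A]
S: miss, frames [M, A, S]
M: hit
S: hit
Q: miss, frames [M, A, S, Q]
M: hit
W: miss, evict M, frames [A, S, Q, W]
Q: hit
S: hit
Q: hit
A: hit
S: hit
A: hit
S: hit
W: hit
Page faults: 5.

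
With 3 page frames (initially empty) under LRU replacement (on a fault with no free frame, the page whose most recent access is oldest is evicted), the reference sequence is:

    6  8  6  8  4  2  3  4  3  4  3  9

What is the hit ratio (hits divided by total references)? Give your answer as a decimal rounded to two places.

0.50

6 -> fault, frames [6]
8 -> fault, frames [6, 8]
6 -> hit
8 -> hit
4 -> fault, frames [6, 8, 4]
2 -> fault, evict 6, frames [8, 4, 2]
3 -> fault, evict 8, frames [4, 2, 3]
4 -> hit
3 -> hit
4 -> hit
3 -> hit
9 -> fault, evict 2, frames [4, 3, 9]
Hits: 6 of 12 references → 6/12 = 0.5000.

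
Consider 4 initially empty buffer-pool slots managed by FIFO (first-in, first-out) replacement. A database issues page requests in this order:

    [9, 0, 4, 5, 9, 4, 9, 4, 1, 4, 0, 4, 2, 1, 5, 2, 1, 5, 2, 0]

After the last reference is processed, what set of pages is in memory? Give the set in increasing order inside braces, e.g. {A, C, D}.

9: fault, frames [9]
0: fault, frames [9, 0]
4: fault, frames [9, 0, 4]
5: fault, frames [9, 0, 4, 5]
9: hit
4: hit
9: hit
4: hit
1: fault, evict 9, frames [0, 4, 5, 1]
4: hit
0: hit
4: hit
2: fault, evict 0, frames [4, 5, 1, 2]
1: hit
5: hit
2: hit
1: hit
5: hit
2: hit
0: fault, evict 4, frames [5, 1, 2, 0]

{0, 1, 2, 5}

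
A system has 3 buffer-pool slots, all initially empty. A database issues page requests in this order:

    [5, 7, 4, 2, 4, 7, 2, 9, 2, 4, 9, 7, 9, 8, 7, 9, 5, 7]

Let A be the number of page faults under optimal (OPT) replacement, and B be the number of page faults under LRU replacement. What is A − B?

-1

Under OPT: F F F F . . . F . . . F . F . . F . → 8 faults.
Under LRU: F F F F . . . F . F . F . F . . F . → 9 faults.
A − B = 8 − 9 = -1.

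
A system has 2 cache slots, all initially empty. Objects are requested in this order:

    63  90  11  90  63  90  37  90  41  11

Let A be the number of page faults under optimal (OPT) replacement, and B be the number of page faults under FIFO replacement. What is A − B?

-1

Under OPT: F F F . F . F . F F → 7 faults.
Under FIFO: F F F . F F F . F F → 8 faults.
A − B = 7 − 8 = -1.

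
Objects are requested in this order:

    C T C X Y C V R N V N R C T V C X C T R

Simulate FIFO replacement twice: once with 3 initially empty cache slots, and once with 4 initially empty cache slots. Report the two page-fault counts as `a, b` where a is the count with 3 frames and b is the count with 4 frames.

3 frames: F F . F F F F F F . . . F F F . F F F F → 15 faults.
4 frames: F F . F F . F F F . . . F F F . F . . F → 12 faults.
12 < 15: adding a frame reduced faults, as is typical.

15, 12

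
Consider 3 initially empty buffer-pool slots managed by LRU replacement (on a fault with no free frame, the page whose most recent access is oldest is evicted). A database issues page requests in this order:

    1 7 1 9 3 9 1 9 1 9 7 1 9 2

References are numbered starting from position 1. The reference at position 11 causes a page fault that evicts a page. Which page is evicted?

pos 1: 1 → fault, frames (1)
pos 2: 7 → fault, frames (1 7)
pos 3: 1 → hit
pos 4: 9 → fault, frames (7 1 9)
pos 5: 3 → fault, evict 7, frames (1 9 3)
pos 6: 9 → hit
pos 7: 1 → hit
pos 8: 9 → hit
pos 9: 1 → hit
pos 10: 9 → hit
pos 11: 7 → fault, evict 3, frames (1 9 7)
At position 11, page 3 is evicted.

3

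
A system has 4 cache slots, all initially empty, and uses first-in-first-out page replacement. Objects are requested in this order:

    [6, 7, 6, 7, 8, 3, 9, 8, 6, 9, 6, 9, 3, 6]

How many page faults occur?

6

6 → fault, frames [6]
7 → fault, frames [6, 7]
6 → hit
7 → hit
8 → fault, frames [6, 7, 8]
3 → fault, frames [6, 7, 8, 3]
9 → fault, evict 6, frames [7, 8, 3, 9]
8 → hit
6 → fault, evict 7, frames [8, 3, 9, 6]
9 → hit
6 → hit
9 → hit
3 → hit
6 → hit
Page faults: 6.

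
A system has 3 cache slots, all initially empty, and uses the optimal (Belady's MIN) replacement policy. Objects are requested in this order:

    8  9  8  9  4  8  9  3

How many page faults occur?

8: miss, frames [8]
9: miss, frames [8, 9]
8: hit
9: hit
4: miss, frames [8, 9, 4]
8: hit
9: hit
3: miss, evict 4, frames [8, 9, 3]
Page faults: 4.

4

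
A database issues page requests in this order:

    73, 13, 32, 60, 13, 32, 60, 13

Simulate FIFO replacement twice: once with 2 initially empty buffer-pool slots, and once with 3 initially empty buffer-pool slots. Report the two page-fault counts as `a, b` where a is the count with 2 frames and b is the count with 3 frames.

2 frames: F F F F F F F F → 8 faults.
3 frames: F F F F . . . . → 4 faults.
4 < 8: adding a frame reduced faults, as is typical.

8, 4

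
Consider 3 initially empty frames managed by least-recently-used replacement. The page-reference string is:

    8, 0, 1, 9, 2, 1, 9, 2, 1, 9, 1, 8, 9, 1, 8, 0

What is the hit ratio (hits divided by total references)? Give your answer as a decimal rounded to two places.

0.56

8 → miss, frames [8]
0 → miss, frames [8, 0]
1 → miss, frames [8, 0, 1]
9 → miss, evict 8, frames [0, 1, 9]
2 → miss, evict 0, frames [1, 9, 2]
1 → hit
9 → hit
2 → hit
1 → hit
9 → hit
1 → hit
8 → miss, evict 2, frames [9, 1, 8]
9 → hit
1 → hit
8 → hit
0 → miss, evict 9, frames [1, 8, 0]
Hits: 9 of 16 references → 9/16 = 0.5625.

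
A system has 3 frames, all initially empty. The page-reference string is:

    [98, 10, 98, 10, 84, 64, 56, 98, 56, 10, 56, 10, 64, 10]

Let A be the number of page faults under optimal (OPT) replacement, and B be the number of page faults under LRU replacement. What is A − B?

-2

Under OPT: F F . . F F F . . . . . F . → 6 faults.
Under LRU: F F . . F F F F . F . . F . → 8 faults.
A − B = 6 − 8 = -2.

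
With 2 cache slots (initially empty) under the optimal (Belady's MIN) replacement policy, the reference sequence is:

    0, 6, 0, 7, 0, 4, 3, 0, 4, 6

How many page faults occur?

7

0 -> fault, frames [0]
6 -> fault, frames [0, 6]
0 -> hit
7 -> fault, evict 6, frames [0, 7]
0 -> hit
4 -> fault, evict 7, frames [0, 4]
3 -> fault, evict 4, frames [0, 3]
0 -> hit
4 -> fault, evict 3, frames [0, 4]
6 -> fault, evict 4, frames [0, 6]
Page faults: 7.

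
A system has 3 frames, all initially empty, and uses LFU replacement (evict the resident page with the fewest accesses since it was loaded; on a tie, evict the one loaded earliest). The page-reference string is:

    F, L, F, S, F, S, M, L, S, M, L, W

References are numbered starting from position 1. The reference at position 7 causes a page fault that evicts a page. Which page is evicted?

L

pos 1: F → miss, frames (F)
pos 2: L → miss, frames (F L)
pos 3: F → hit
pos 4: S → miss, frames (F L S)
pos 5: F → hit
pos 6: S → hit
pos 7: M → miss, evict L, frames (F S M)
At position 7, page L is evicted.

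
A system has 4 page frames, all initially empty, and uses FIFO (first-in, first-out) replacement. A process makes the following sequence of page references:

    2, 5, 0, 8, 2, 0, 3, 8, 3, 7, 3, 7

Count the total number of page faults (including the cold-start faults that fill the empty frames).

2: fault, frames [2]
5: fault, frames [2, 5]
0: fault, frames [2, 5, 0]
8: fault, frames [2, 5, 0, 8]
2: hit
0: hit
3: fault, evict 2, frames [5, 0, 8, 3]
8: hit
3: hit
7: fault, evict 5, frames [0, 8, 3, 7]
3: hit
7: hit
Page faults: 6.

6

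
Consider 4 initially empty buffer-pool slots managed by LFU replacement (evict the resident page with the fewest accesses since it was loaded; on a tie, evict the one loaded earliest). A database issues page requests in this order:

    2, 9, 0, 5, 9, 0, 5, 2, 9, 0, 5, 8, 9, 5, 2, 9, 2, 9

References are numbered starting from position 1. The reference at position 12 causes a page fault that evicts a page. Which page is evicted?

pos 1: 2: fault, frames [2]
pos 2: 9: fault, frames [2, 9]
pos 3: 0: fault, frames [2, 9, 0]
pos 4: 5: fault, frames [2, 9, 0, 5]
pos 5: 9: hit
pos 6: 0: hit
pos 7: 5: hit
pos 8: 2: hit
pos 9: 9: hit
pos 10: 0: hit
pos 11: 5: hit
pos 12: 8: fault, evict 2, frames [9, 0, 5, 8]
At position 12, page 2 is evicted.

2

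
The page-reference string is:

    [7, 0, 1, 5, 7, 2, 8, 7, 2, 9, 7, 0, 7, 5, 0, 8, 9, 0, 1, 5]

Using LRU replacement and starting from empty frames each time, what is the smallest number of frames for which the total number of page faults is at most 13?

4

f=1: 20 faults
f=2: 19 faults
f=3: 14 faults
f=4: 13 faults
f=5: 11 faults
f=6: 9 faults
f=7: 7 faults
Smallest f with faults ≤ 13 is 4.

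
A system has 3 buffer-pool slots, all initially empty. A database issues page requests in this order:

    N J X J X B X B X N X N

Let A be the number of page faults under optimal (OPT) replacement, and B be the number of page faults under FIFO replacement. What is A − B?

Under OPT: F F F . . F . . . . . . → 4 faults.
Under FIFO: F F F . . F . . . F . . → 5 faults.
A − B = 4 − 5 = -1.

-1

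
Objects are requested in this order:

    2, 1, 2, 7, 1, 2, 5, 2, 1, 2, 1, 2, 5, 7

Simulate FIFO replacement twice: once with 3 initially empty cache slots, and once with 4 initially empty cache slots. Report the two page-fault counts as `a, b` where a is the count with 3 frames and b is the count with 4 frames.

7, 4

3 frames: F F . F . . F F F . . . . F → 7 faults.
4 frames: F F . F . . F . . . . . . . → 4 faults.
4 < 7: adding a frame reduced faults, as is typical.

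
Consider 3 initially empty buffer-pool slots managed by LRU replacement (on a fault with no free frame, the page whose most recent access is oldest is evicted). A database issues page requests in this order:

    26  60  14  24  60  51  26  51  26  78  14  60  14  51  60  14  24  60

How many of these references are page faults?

11

26: miss, frames (26)
60: miss, frames (26 60)
14: miss, frames (26 60 14)
24: miss, evict 26, frames (60 14 24)
60: hit
51: miss, evict 14, frames (24 60 51)
26: miss, evict 24, frames (60 51 26)
51: hit
26: hit
78: miss, evict 60, frames (51 26 78)
14: miss, evict 51, frames (26 78 14)
60: miss, evict 26, frames (78 14 60)
14: hit
51: miss, evict 78, frames (60 14 51)
60: hit
14: hit
24: miss, evict 51, frames (60 14 24)
60: hit
Page faults: 11.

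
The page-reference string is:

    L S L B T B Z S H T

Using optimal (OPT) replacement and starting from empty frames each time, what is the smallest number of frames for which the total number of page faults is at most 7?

f=1: 10 faults
f=2: 7 faults
f=3: 6 faults
f=4: 6 faults
f=5: 6 faults
f=6: 6 faults
Smallest f with faults ≤ 7 is 2.

2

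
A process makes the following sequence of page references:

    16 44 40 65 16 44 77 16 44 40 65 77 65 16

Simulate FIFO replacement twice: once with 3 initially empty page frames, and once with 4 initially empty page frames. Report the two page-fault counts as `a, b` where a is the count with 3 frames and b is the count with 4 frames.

3 frames: F F F F F F F . . F F . . F → 10 faults.
4 frames: F F F F . . F F F F F F . F → 11 faults.
11 > 10: adding a frame increased faults — Belady's anomaly.

10, 11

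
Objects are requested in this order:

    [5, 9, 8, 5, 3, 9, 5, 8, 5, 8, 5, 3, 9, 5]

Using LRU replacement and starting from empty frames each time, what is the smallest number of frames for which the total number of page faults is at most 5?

4

f=1: 14 faults
f=2: 11 faults
f=3: 8 faults
f=4: 4 faults
Smallest f with faults ≤ 5 is 4.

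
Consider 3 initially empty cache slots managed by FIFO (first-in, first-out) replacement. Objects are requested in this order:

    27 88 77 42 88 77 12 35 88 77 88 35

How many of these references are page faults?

27 -> miss, frames (27)
88 -> miss, frames (27 88)
77 -> miss, frames (27 88 77)
42 -> miss, evict 27, frames (88 77 42)
88 -> hit
77 -> hit
12 -> miss, evict 88, frames (77 42 12)
35 -> miss, evict 77, frames (42 12 35)
88 -> miss, evict 42, frames (12 35 88)
77 -> miss, evict 12, frames (35 88 77)
88 -> hit
35 -> hit
Page faults: 8.

8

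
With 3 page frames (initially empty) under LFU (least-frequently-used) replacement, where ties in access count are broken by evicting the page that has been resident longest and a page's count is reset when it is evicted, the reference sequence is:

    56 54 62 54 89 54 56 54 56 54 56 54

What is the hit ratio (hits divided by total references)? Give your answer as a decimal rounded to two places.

56 -> miss, frames (56)
54 -> miss, frames (56 54)
62 -> miss, frames (56 54 62)
54 -> hit
89 -> miss, evict 56, frames (54 62 89)
54 -> hit
56 -> miss, evict 62, frames (54 89 56)
54 -> hit
56 -> hit
54 -> hit
56 -> hit
54 -> hit
Hits: 7 of 12 references → 7/12 = 0.5833.

0.58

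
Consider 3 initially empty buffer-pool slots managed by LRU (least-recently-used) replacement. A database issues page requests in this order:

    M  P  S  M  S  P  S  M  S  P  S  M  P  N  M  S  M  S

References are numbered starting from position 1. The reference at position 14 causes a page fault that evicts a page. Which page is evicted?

S

pos 1: M -> fault, frames (M)
pos 2: P -> fault, frames (M P)
pos 3: S -> fault, frames (M P S)
pos 4: M -> hit
pos 5: S -> hit
pos 6: P -> hit
pos 7: S -> hit
pos 8: M -> hit
pos 9: S -> hit
pos 10: P -> hit
pos 11: S -> hit
pos 12: M -> hit
pos 13: P -> hit
pos 14: N -> fault, evict S, frames (M P N)
At position 14, page S is evicted.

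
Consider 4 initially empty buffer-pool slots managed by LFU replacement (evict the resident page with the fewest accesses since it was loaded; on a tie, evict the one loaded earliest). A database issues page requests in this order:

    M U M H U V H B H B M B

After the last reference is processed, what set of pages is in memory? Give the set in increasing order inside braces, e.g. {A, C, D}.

{B, H, M, U}

M: fault, frames {M}
U: fault, frames {M,U}
M: hit
H: fault, frames {M,U,H}
U: hit
V: fault, frames {M,U,H,V}
H: hit
B: fault, evict V, frames {M,U,H,B}
H: hit
B: hit
M: hit
B: hit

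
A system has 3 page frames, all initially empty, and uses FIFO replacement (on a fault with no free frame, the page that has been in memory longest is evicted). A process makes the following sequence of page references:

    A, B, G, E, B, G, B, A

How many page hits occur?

A -> fault, frames [A]
B -> fault, frames [A, B]
G -> fault, frames [A, B, G]
E -> fault, evict A, frames [B, G, E]
B -> hit
G -> hit
B -> hit
A -> fault, evict B, frames [G, E, A]
Hits: 3.

3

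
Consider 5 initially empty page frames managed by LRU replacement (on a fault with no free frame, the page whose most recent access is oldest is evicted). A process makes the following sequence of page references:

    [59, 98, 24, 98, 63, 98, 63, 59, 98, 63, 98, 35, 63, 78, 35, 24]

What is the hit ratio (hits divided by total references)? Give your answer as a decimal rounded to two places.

0.56

59 → miss, frames (59)
98 → miss, frames (59 98)
24 → miss, frames (59 98 24)
98 → hit
63 → miss, frames (59 24 98 63)
98 → hit
63 → hit
59 → hit
98 → hit
63 → hit
98 → hit
35 → miss, frames (24 59 63 98 35)
63 → hit
78 → miss, evict 24, frames (59 98 35 63 78)
35 → hit
24 → miss, evict 59, frames (98 63 78 35 24)
Hits: 9 of 16 references → 9/16 = 0.5625.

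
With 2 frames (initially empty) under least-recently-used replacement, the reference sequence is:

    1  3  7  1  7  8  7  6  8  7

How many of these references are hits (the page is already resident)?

1: fault, frames [1]
3: fault, frames [1, 3]
7: fault, evict 1, frames [3, 7]
1: fault, evict 3, frames [7, 1]
7: hit
8: fault, evict 1, frames [7, 8]
7: hit
6: fault, evict 8, frames [7, 6]
8: fault, evict 7, frames [6, 8]
7: fault, evict 6, frames [8, 7]
Hits: 2.

2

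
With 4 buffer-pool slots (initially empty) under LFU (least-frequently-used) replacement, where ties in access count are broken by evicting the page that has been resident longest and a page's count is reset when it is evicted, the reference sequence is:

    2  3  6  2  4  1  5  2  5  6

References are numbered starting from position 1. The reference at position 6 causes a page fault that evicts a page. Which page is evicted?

pos 1: 2 → miss, frames [2]
pos 2: 3 → miss, frames [2, 3]
pos 3: 6 → miss, frames [2, 3, 6]
pos 4: 2 → hit
pos 5: 4 → miss, frames [2, 3, 6, 4]
pos 6: 1 → miss, evict 3, frames [2, 6, 4, 1]
At position 6, page 3 is evicted.

3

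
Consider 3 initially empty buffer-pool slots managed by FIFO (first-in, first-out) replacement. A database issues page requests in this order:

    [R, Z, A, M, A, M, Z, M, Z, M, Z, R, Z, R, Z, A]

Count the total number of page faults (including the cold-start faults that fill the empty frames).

7

R -> fault, frames {R}
Z -> fault, frames {R,Z}
A -> fault, frames {R,Z,A}
M -> fault, evict R, frames {Z,A,M}
A -> hit
M -> hit
Z -> hit
M -> hit
Z -> hit
M -> hit
Z -> hit
R -> fault, evict Z, frames {A,M,R}
Z -> fault, evict A, frames {M,R,Z}
R -> hit
Z -> hit
A -> fault, evict M, frames {R,Z,A}
Page faults: 7.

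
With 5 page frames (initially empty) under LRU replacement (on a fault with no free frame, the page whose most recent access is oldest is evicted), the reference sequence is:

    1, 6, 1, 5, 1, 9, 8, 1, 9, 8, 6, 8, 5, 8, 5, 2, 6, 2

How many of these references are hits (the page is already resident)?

1: fault, frames [1]
6: fault, frames [1, 6]
1: hit
5: fault, frames [6, 1, 5]
1: hit
9: fault, frames [6, 5, 1, 9]
8: fault, frames [6, 5, 1, 9, 8]
1: hit
9: hit
8: hit
6: hit
8: hit
5: hit
8: hit
5: hit
2: fault, evict 1, frames [9, 6, 8, 5, 2]
6: hit
2: hit
Hits: 12.

12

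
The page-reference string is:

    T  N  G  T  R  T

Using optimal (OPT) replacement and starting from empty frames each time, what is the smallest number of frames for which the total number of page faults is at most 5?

2

f=1: 6 faults
f=2: 4 faults
f=3: 4 faults
f=4: 4 faults
Smallest f with faults ≤ 5 is 2.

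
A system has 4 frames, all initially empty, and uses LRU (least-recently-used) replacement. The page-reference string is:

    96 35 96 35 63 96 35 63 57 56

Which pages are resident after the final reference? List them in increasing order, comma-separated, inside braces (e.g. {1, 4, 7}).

{35, 56, 57, 63}

96: fault, frames {96}
35: fault, frames {96,35}
96: hit
35: hit
63: fault, frames {96,35,63}
96: hit
35: hit
63: hit
57: fault, frames {96,35,63,57}
56: fault, evict 96, frames {35,63,57,56}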